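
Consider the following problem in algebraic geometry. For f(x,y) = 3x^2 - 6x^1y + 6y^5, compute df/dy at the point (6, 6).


df/dy = (-6)*x^1 + 5*6*y^4
At (6,6): (-6)*6^1 + 5*6*6^4
= -36 + 38880
= 38844

38844


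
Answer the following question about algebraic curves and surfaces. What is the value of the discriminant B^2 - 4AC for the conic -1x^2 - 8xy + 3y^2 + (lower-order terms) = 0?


The discriminant of a conic Ax^2 + Bxy + Cy^2 + ... = 0 is B^2 - 4AC.
B^2 = (-8)^2 = 64
4AC = 4*(-1)*3 = -12
Discriminant = 64 + 12 = 76

76


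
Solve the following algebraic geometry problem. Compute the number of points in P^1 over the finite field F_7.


P^1(F_7) has (q^(n+1) - 1)/(q - 1) points.
= 7^1 + 7^0
= 7 + 1
= 8

8


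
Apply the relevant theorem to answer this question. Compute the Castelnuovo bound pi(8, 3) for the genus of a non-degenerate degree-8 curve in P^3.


Castelnuovo's bound: write d - 1 = m(r-1) + epsilon with 0 <= epsilon < r-1.
d - 1 = 8 - 1 = 7
r - 1 = 3 - 1 = 2
7 = 3*2 + 1, so m = 3, epsilon = 1
pi(d, r) = m(m-1)(r-1)/2 + m*epsilon
= 3*2*2/2 + 3*1
= 12/2 + 3
= 6 + 3 = 9

9


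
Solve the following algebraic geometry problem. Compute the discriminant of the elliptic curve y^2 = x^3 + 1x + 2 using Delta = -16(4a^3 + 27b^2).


Compute each component:
4a^3 = 4*1^3 = 4*1 = 4
27b^2 = 27*2^2 = 27*4 = 108
4a^3 + 27b^2 = 4 + 108 = 112
Delta = -16*112 = -1792

-1792


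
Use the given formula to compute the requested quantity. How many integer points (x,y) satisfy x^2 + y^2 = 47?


Systematically check integer values of x where x^2 <= 47.
For each valid x, check if 47 - x^2 is a perfect square.
Total integer solutions found: 0

0


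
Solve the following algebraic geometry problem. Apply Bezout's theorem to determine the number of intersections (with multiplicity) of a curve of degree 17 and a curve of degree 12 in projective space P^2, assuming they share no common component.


Bezout's theorem states the intersection count equals the product of degrees.
Intersection count = 17 * 12 = 204

204


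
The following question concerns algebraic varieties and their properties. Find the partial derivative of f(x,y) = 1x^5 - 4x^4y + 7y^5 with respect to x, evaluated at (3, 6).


df/dx = 5*1*x^4 + 4*(-4)*x^3*y
At (3,6): 5*1*3^4 + 4*(-4)*3^3*6
= 405 - 2592
= -2187

-2187


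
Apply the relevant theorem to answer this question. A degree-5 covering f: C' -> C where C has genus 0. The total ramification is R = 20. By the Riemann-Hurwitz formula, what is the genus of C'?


Riemann-Hurwitz formula: 2g' - 2 = d(2g - 2) + R
Given: d = 5, g = 0, R = 20
2g' - 2 = 5*(2*0 - 2) + 20
2g' - 2 = 5*(-2) + 20
2g' - 2 = -10 + 20 = 10
2g' = 12
g' = 6

6


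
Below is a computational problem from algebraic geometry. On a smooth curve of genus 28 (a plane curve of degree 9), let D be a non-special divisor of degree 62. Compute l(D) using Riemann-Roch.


First, compute the genus of a smooth plane curve of degree 9:
g = (d-1)(d-2)/2 = (9-1)(9-2)/2 = 28
For a non-special divisor D (i.e., h^1(D) = 0), Riemann-Roch gives:
l(D) = deg(D) - g + 1
Since deg(D) = 62 >= 2g - 1 = 55, D is non-special.
l(D) = 62 - 28 + 1 = 35

35


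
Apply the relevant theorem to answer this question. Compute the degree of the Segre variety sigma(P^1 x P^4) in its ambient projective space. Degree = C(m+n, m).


The degree of the Segre variety P^1 x P^4 is C(m+n, m).
= C(5, 1)
= 5

5


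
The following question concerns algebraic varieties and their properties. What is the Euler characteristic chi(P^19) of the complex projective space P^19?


The complex projective space P^19 has one cell in each even real dimension 0, 2, ..., 38.
The cohomology groups are H^{2k}(P^19) = Z for k = 0,...,19, and 0 otherwise.
Euler characteristic = sum of Betti numbers = 1 per even-dimensional cohomology group.
chi(P^19) = 19 + 1 = 20

20


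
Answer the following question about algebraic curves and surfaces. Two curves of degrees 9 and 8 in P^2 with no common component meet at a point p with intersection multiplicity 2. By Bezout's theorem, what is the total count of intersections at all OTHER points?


By Bezout's theorem, the total intersection number is d1 * d2.
Total = 9 * 8 = 72
Intersection multiplicity at p = 2
Remaining intersections = 72 - 2 = 70

70


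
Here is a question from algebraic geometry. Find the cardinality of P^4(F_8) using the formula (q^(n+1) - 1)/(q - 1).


P^4(F_8) has (q^(n+1) - 1)/(q - 1) points.
= 8^4 + 8^3 + 8^2 + 8^1 + 8^0
= 4096 + 512 + 64 + 8 + 1
= 4681

4681


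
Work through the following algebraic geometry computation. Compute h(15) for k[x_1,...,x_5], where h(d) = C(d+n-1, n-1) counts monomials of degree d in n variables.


The Hilbert function for the polynomial ring in 5 variables is:
h(d) = C(d+n-1, n-1)
h(15) = C(15+5-1, 5-1) = C(19, 4)
= 19! / (4! * 15!)
= 3876

3876


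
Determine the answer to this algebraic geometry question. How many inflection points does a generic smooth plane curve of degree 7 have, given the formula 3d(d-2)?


For a general smooth plane curve C of degree d, the inflection points are
the intersection of C with its Hessian curve, which has degree 3(d-2).
By Bezout, the total intersection number is d * 3(d-2) = 7 * 15 = 105.
For a general curve every flex is ordinary, so each contributes
multiplicity 1 to C·Hess(C), and the number of distinct inflection
points is 3d(d-2).
Inflection points = 3*7*(7-2) = 3*7*5 = 105

105


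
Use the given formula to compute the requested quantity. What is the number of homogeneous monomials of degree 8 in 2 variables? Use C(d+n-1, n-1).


The number of degree-8 monomials in 2 variables is C(d+n-1, n-1).
= C(8+2-1, 2-1) = C(9, 1)
= 9

9


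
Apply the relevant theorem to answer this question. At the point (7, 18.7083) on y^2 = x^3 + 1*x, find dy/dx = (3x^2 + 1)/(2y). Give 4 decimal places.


Using implicit differentiation of y^2 = x^3 + 1*x:
2y * dy/dx = 3x^2 + 1
dy/dx = (3x^2 + 1)/(2y)
Numerator: 3*7^2 + 1 = 148
Denominator: 2*18.7083 = 37.4166
dy/dx = 148/37.4166 = 3.9555

3.9555


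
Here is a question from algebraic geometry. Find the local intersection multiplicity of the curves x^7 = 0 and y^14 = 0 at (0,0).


The intersection multiplicity of V(x^a) and V(y^b) at the origin is:
I(O; V(x^7), V(y^14)) = dim_k(k[x,y]/(x^7, y^14))
A basis for k[x,y]/(x^7, y^14) is the set of monomials x^i * y^j
where 0 <= i < 7 and 0 <= j < 14.
The number of such monomials is 7 * 14 = 98

98


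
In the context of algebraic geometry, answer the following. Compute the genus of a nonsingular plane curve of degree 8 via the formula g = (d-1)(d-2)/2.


Using the genus formula for smooth plane curves:
g = (d-1)(d-2)/2
g = (8-1)(8-2)/2
g = 7*6/2
g = 42/2 = 21

21


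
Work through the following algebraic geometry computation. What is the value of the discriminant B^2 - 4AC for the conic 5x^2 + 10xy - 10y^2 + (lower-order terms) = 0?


The discriminant of a conic Ax^2 + Bxy + Cy^2 + ... = 0 is B^2 - 4AC.
B^2 = 10^2 = 100
4AC = 4*5*(-10) = -200
Discriminant = 100 + 200 = 300

300


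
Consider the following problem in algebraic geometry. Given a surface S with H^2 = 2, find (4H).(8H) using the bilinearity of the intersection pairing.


Using bilinearity of the intersection pairing on a surface S:
(aH).(bH) = ab * (H.H)
We have H^2 = 2.
D.E = (4H).(8H) = 4*8*2
= 32*2
= 64

64


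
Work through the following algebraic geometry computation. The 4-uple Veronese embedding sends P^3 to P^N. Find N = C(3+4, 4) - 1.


The Veronese embedding v_d: P^n -> P^N maps each point to all
degree-d monomials in n+1 homogeneous coordinates.
N = C(n+d, d) - 1
N = C(3+4, 4) - 1
N = C(7, 4) - 1
C(7, 4) = 35
N = 35 - 1 = 34

34


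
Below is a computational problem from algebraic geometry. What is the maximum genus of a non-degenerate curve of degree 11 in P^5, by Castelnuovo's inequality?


Castelnuovo's bound: write d - 1 = m(r-1) + epsilon with 0 <= epsilon < r-1.
d - 1 = 11 - 1 = 10
r - 1 = 5 - 1 = 4
10 = 2*4 + 2, so m = 2, epsilon = 2
pi(d, r) = m(m-1)(r-1)/2 + m*epsilon
= 2*1*4/2 + 2*2
= 8/2 + 4
= 4 + 4 = 8

8


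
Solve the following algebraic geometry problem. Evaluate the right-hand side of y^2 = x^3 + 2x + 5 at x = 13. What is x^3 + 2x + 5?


Compute x^3 + 2x + 5 at x = 13:
x^3 = 13^3 = 2197
2*x = 2*13 = 26
Sum: 2197 + 26 + 5 = 2228

2228


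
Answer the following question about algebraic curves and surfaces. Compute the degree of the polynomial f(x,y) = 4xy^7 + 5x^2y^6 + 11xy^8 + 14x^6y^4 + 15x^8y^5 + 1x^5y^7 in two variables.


Examine each term for its total degree (sum of exponents).
  Term '4xy^7' has total degree 1+7 = 8.
  Term '5x^2y^6' has total degree 2+6 = 8.
  Term '11xy^8' has total degree 1+8 = 9.
  Term '14x^6y^4' has total degree 6+4 = 10.
  Term '15x^8y^5' has total degree 8+5 = 13.
  Term '1x^5y^7' has total degree 5+7 = 12.
The maximum total degree among all terms is 13.

13


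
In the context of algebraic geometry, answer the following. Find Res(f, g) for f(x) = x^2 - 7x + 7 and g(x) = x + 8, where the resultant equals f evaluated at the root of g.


For Res(f, x - c), we evaluate f at x = c.
f(-8) = (-8)^2 - 7*(-8) + 7
= 64 + 56 + 7
= 120 + 7 = 127
Res(f, g) = 127

127


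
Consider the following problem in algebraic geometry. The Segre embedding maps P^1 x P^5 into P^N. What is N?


The Segre embedding maps P^m x P^n into P^N via
all products of coordinates from each factor.
N = (m+1)(n+1) - 1
N = (1+1)(5+1) - 1
N = 2*6 - 1
N = 12 - 1 = 11

11


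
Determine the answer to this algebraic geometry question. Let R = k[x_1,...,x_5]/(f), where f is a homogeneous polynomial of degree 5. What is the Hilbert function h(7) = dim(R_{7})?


For R = k[x_1,...,x_n]/(f) with f homogeneous of degree e:
The Hilbert series is (1 - t^e)/(1 - t)^n.
So h(d) = C(d+n-1, n-1) - C(d-e+n-1, n-1) for d >= e.
With n=5, e=5, d=7:
C(7+5-1, 5-1) = C(11, 4) = 330
C(7-5+5-1, 5-1) = C(6, 4) = 15
h(7) = 330 - 15 = 315

315


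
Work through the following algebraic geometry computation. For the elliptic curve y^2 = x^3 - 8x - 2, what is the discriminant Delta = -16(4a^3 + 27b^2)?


Compute each component:
4a^3 = 4*(-8)^3 = 4*(-512) = -2048
27b^2 = 27*(-2)^2 = 27*4 = 108
4a^3 + 27b^2 = -2048 + 108 = -1940
Delta = -16*(-1940) = 31040

31040


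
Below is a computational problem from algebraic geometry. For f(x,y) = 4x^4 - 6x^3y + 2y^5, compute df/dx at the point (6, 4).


df/dx = 4*4*x^3 + 3*(-6)*x^2*y
At (6,4): 4*4*6^3 + 3*(-6)*6^2*4
= 3456 - 2592
= 864

864


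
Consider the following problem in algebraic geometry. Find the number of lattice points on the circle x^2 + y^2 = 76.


Systematically check integer values of x where x^2 <= 76.
For each valid x, check if 76 - x^2 is a perfect square.
Total integer solutions found: 0

0


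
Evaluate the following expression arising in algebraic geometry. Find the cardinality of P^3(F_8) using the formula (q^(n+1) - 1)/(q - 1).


P^3(F_8) has (q^(n+1) - 1)/(q - 1) points.
= 8^3 + 8^2 + 8^1 + 8^0
= 512 + 64 + 8 + 1
= 585

585


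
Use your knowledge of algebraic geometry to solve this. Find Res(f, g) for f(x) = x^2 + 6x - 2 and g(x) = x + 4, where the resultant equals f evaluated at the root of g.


For Res(f, x - c), we evaluate f at x = c.
f(-4) = (-4)^2 + 6*(-4) - 2
= 16 - 24 - 2
= -8 - 2 = -10
Res(f, g) = -10

-10


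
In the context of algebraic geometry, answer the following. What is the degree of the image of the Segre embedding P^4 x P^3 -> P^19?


The degree of the Segre variety P^4 x P^3 is C(m+n, m).
= C(7, 4)
= 35

35


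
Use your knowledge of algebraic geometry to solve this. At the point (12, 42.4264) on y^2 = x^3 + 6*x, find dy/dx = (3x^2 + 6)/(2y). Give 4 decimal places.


Using implicit differentiation of y^2 = x^3 + 6*x:
2y * dy/dx = 3x^2 + 6
dy/dx = (3x^2 + 6)/(2y)
Numerator: 3*12^2 + 6 = 438
Denominator: 2*42.4264 = 84.8528
dy/dx = 438/84.8528 = 5.1619

5.1619


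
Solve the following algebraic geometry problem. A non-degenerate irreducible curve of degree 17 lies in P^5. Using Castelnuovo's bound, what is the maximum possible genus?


Castelnuovo's bound: write d - 1 = m(r-1) + epsilon with 0 <= epsilon < r-1.
d - 1 = 17 - 1 = 16
r - 1 = 5 - 1 = 4
16 = 4*4 + 0, so m = 4, epsilon = 0
pi(d, r) = m(m-1)(r-1)/2 + m*epsilon
= 4*3*4/2 + 4*0
= 48/2 + 0
= 24 + 0 = 24

24


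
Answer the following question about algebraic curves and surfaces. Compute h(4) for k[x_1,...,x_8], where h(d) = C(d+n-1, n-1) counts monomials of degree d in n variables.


The Hilbert function for the polynomial ring in 8 variables is:
h(d) = C(d+n-1, n-1)
h(4) = C(4+8-1, 8-1) = C(11, 7)
= 11! / (7! * 4!)
= 330

330


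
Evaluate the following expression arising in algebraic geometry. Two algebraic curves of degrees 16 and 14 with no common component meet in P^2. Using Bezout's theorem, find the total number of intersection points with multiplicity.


Bezout's theorem states the intersection count equals the product of degrees.
Intersection count = 16 * 14 = 224

224


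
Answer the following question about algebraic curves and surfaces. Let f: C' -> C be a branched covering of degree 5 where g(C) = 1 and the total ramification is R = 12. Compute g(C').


Riemann-Hurwitz formula: 2g' - 2 = d(2g - 2) + R
Given: d = 5, g = 1, R = 12
2g' - 2 = 5*(2*1 - 2) + 12
2g' - 2 = 5*0 + 12
2g' - 2 = 0 + 12 = 12
2g' = 14
g' = 7

7


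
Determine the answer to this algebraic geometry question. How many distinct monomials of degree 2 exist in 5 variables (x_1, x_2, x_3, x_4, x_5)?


The number of degree-2 monomials in 5 variables is C(d+n-1, n-1).
= C(2+5-1, 5-1) = C(6, 4)
= 15

15


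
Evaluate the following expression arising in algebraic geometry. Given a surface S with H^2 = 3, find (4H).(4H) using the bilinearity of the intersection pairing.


Using bilinearity of the intersection pairing on a surface S:
(aH).(bH) = ab * (H.H)
We have H^2 = 3.
D.E = (4H).(4H) = 4*4*3
= 16*3
= 48

48


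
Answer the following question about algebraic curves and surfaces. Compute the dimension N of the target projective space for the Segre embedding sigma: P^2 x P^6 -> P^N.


The Segre embedding maps P^m x P^n into P^N via
all products of coordinates from each factor.
N = (m+1)(n+1) - 1
N = (2+1)(6+1) - 1
N = 3*7 - 1
N = 21 - 1 = 20

20


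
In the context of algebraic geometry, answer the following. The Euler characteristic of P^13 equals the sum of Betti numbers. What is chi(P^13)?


The complex projective space P^13 has one cell in each even real dimension 0, 2, ..., 26.
The cohomology groups are H^{2k}(P^13) = Z for k = 0,...,13, and 0 otherwise.
Euler characteristic = sum of Betti numbers = 1 per even-dimensional cohomology group.
chi(P^13) = 13 + 1 = 14

14


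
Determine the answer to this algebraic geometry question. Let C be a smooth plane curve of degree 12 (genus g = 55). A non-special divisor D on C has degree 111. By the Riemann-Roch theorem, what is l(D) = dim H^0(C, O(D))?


First, compute the genus of a smooth plane curve of degree 12:
g = (d-1)(d-2)/2 = (12-1)(12-2)/2 = 55
For a non-special divisor D (i.e., h^1(D) = 0), Riemann-Roch gives:
l(D) = deg(D) - g + 1
Since deg(D) = 111 >= 2g - 1 = 109, D is non-special.
l(D) = 111 - 55 + 1 = 57

57


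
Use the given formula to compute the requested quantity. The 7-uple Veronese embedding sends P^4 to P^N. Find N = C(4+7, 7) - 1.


The Veronese embedding v_d: P^n -> P^N maps each point to all
degree-d monomials in n+1 homogeneous coordinates.
N = C(n+d, d) - 1
N = C(4+7, 7) - 1
N = C(11, 7) - 1
C(11, 7) = 330
N = 330 - 1 = 329

329


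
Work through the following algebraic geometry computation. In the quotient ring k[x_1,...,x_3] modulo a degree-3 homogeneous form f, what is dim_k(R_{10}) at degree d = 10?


For R = k[x_1,...,x_n]/(f) with f homogeneous of degree e:
The Hilbert series is (1 - t^e)/(1 - t)^n.
So h(d) = C(d+n-1, n-1) - C(d-e+n-1, n-1) for d >= e.
With n=3, e=3, d=10:
C(10+3-1, 3-1) = C(12, 2) = 66
C(10-3+3-1, 3-1) = C(9, 2) = 36
h(10) = 66 - 36 = 30

30


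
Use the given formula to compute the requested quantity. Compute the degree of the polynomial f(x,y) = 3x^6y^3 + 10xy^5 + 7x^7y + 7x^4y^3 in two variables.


Examine each term for its total degree (sum of exponents).
  Term '3x^6y^3' has total degree 6+3 = 9.
  Term '10xy^5' has total degree 1+5 = 6.
  Term '7x^7y' has total degree 7+1 = 8.
  Term '7x^4y^3' has total degree 4+3 = 7.
The maximum total degree among all terms is 9.

9


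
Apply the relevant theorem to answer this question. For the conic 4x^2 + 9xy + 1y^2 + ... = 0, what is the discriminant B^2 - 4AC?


The discriminant of a conic Ax^2 + Bxy + Cy^2 + ... = 0 is B^2 - 4AC.
B^2 = 9^2 = 81
4AC = 4*4*1 = 16
Discriminant = 81 - 16 = 65

65


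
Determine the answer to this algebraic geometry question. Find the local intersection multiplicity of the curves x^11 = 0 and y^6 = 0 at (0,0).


The intersection multiplicity of V(x^a) and V(y^b) at the origin is:
I(O; V(x^11), V(y^6)) = dim_k(k[x,y]/(x^11, y^6))
A basis for k[x,y]/(x^11, y^6) is the set of monomials x^i * y^j
where 0 <= i < 11 and 0 <= j < 6.
The number of such monomials is 11 * 6 = 66

66


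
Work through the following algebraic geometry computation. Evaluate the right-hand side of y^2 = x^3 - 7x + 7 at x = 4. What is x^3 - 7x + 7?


Compute x^3 - 7x + 7 at x = 4:
x^3 = 4^3 = 64
(-7)*x = (-7)*4 = -28
Sum: 64 - 28 + 7 = 43

43


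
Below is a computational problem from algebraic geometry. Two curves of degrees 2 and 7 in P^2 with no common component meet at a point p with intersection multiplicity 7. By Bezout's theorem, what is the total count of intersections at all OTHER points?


By Bezout's theorem, the total intersection number is d1 * d2.
Total = 2 * 7 = 14
Intersection multiplicity at p = 7
Remaining intersections = 14 - 7 = 7

7


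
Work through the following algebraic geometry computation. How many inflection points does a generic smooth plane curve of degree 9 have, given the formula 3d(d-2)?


For a general smooth plane curve C of degree d, the inflection points are
the intersection of C with its Hessian curve, which has degree 3(d-2).
By Bezout, the total intersection number is d * 3(d-2) = 9 * 21 = 189.
For a general curve every flex is ordinary, so each contributes
multiplicity 1 to C·Hess(C), and the number of distinct inflection
points is 3d(d-2).
Inflection points = 3*9*(9-2) = 3*9*7 = 189

189


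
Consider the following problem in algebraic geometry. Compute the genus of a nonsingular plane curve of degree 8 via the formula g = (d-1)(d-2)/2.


Using the genus formula for smooth plane curves:
g = (d-1)(d-2)/2
g = (8-1)(8-2)/2
g = 7*6/2
g = 42/2 = 21

21


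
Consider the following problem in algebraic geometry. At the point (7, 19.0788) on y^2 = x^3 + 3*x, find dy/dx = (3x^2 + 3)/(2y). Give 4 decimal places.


Using implicit differentiation of y^2 = x^3 + 3*x:
2y * dy/dx = 3x^2 + 3
dy/dx = (3x^2 + 3)/(2y)
Numerator: 3*7^2 + 3 = 150
Denominator: 2*19.0788 = 38.1576
dy/dx = 150/38.1576 = 3.9311

3.9311


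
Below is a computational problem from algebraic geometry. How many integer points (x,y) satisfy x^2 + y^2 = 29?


Systematically check integer values of x where x^2 <= 29.
For each valid x, check if 29 - x^2 is a perfect square.
x=2: 29 - 4 = 25, sqrt = 5 (valid)
x=5: 29 - 25 = 4, sqrt = 2 (valid)
Total integer solutions found: 8

8


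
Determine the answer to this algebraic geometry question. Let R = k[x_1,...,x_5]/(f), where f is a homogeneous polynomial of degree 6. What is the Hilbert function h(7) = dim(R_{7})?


For R = k[x_1,...,x_n]/(f) with f homogeneous of degree e:
The Hilbert series is (1 - t^e)/(1 - t)^n.
So h(d) = C(d+n-1, n-1) - C(d-e+n-1, n-1) for d >= e.
With n=5, e=6, d=7:
C(7+5-1, 5-1) = C(11, 4) = 330
C(7-6+5-1, 5-1) = C(5, 4) = 5
h(7) = 330 - 5 = 325

325


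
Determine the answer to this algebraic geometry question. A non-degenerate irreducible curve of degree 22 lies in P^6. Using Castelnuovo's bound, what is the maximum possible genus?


Castelnuovo's bound: write d - 1 = m(r-1) + epsilon with 0 <= epsilon < r-1.
d - 1 = 22 - 1 = 21
r - 1 = 6 - 1 = 5
21 = 4*5 + 1, so m = 4, epsilon = 1
pi(d, r) = m(m-1)(r-1)/2 + m*epsilon
= 4*3*5/2 + 4*1
= 60/2 + 4
= 30 + 4 = 34

34


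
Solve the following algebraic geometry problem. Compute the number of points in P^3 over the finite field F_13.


P^3(F_13) has (q^(n+1) - 1)/(q - 1) points.
= 13^3 + 13^2 + 13^1 + 13^0
= 2197 + 169 + 13 + 1
= 2380

2380


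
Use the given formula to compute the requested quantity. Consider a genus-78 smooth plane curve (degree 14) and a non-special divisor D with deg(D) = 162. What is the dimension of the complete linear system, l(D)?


First, compute the genus of a smooth plane curve of degree 14:
g = (d-1)(d-2)/2 = (14-1)(14-2)/2 = 78
For a non-special divisor D (i.e., h^1(D) = 0), Riemann-Roch gives:
l(D) = deg(D) - g + 1
Since deg(D) = 162 >= 2g - 1 = 155, D is non-special.
l(D) = 162 - 78 + 1 = 85

85


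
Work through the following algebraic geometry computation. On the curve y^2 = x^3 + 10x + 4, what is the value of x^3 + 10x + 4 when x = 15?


Compute x^3 + 10x + 4 at x = 15:
x^3 = 15^3 = 3375
10*x = 10*15 = 150
Sum: 3375 + 150 + 4 = 3529

3529


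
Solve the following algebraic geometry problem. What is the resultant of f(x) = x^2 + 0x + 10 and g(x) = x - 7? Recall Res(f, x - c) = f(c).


For Res(f, x - c), we evaluate f at x = c.
f(7) = 7^2 + 0*7 + 10
= 49 + 0 + 10
= 49 + 10 = 59
Res(f, g) = 59

59


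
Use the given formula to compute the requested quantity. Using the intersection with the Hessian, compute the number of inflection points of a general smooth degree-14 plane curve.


For a general smooth plane curve C of degree d, the inflection points are
the intersection of C with its Hessian curve, which has degree 3(d-2).
By Bezout, the total intersection number is d * 3(d-2) = 14 * 36 = 504.
For a general curve every flex is ordinary, so each contributes
multiplicity 1 to C·Hess(C), and the number of distinct inflection
points is 3d(d-2).
Inflection points = 3*14*(14-2) = 3*14*12 = 504

504


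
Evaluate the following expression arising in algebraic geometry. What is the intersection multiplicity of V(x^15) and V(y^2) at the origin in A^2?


The intersection multiplicity of V(x^a) and V(y^b) at the origin is:
I(O; V(x^15), V(y^2)) = dim_k(k[x,y]/(x^15, y^2))
A basis for k[x,y]/(x^15, y^2) is the set of monomials x^i * y^j
where 0 <= i < 15 and 0 <= j < 2.
The number of such monomials is 15 * 2 = 30

30


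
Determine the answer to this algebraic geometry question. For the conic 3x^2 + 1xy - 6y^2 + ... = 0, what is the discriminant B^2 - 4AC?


The discriminant of a conic Ax^2 + Bxy + Cy^2 + ... = 0 is B^2 - 4AC.
B^2 = 1^2 = 1
4AC = 4*3*(-6) = -72
Discriminant = 1 + 72 = 73

73


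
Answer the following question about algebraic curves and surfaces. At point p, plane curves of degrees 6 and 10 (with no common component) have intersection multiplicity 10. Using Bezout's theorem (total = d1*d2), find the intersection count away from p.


By Bezout's theorem, the total intersection number is d1 * d2.
Total = 6 * 10 = 60
Intersection multiplicity at p = 10
Remaining intersections = 60 - 10 = 50

50


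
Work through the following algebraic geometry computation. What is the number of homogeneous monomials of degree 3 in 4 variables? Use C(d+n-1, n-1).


The number of degree-3 monomials in 4 variables is C(d+n-1, n-1).
= C(3+4-1, 4-1) = C(6, 3)
= 20

20


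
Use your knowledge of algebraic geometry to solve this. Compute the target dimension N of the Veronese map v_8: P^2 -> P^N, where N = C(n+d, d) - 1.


The Veronese embedding v_d: P^n -> P^N maps each point to all
degree-d monomials in n+1 homogeneous coordinates.
N = C(n+d, d) - 1
N = C(2+8, 8) - 1
N = C(10, 8) - 1
C(10, 8) = 45
N = 45 - 1 = 44

44


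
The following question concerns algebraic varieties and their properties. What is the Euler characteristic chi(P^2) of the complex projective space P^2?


The complex projective space P^2 has one cell in each even real dimension 0, 2, ..., 4.
The cohomology groups are H^{2k}(P^2) = Z for k = 0,...,2, and 0 otherwise.
Euler characteristic = sum of Betti numbers = 1 per even-dimensional cohomology group.
chi(P^2) = 2 + 1 = 3

3


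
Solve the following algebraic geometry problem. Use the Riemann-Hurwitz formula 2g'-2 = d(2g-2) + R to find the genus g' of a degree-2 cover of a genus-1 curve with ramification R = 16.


Riemann-Hurwitz formula: 2g' - 2 = d(2g - 2) + R
Given: d = 2, g = 1, R = 16
2g' - 2 = 2*(2*1 - 2) + 16
2g' - 2 = 2*0 + 16
2g' - 2 = 0 + 16 = 16
2g' = 18
g' = 9

9


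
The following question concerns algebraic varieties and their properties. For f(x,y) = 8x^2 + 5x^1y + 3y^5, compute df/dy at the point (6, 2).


df/dy = 5*x^1 + 5*3*y^4
At (6,2): 5*6^1 + 5*3*2^4
= 30 + 240
= 270

270


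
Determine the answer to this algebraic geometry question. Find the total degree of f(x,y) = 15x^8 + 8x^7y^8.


Examine each term for its total degree (sum of exponents).
  Term '15x^8' has total degree 8+0 = 8.
  Term '8x^7y^8' has total degree 7+8 = 15.
The maximum total degree among all terms is 15.

15


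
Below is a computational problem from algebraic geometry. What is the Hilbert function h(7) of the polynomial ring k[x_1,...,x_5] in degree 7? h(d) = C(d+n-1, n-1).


The Hilbert function for the polynomial ring in 5 variables is:
h(d) = C(d+n-1, n-1)
h(7) = C(7+5-1, 5-1) = C(11, 4)
= 11! / (4! * 7!)
= 330

330


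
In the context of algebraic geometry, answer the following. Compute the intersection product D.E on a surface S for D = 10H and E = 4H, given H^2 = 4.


Using bilinearity of the intersection pairing on a surface S:
(aH).(bH) = ab * (H.H)
We have H^2 = 4.
D.E = (10H).(4H) = 10*4*4
= 40*4
= 160

160


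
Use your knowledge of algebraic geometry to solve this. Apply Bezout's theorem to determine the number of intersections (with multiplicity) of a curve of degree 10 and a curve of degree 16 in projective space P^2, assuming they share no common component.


Bezout's theorem states the intersection count equals the product of degrees.
Intersection count = 10 * 16 = 160

160


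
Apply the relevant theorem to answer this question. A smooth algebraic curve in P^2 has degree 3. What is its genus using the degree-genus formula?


Using the genus formula for smooth plane curves:
g = (d-1)(d-2)/2
g = (3-1)(3-2)/2
g = 2*1/2
g = 2/2 = 1

1


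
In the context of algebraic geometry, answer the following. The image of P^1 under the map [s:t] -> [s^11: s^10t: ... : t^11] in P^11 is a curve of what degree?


The rational normal curve in P^11 is the image of P^1 under the 11-uple Veronese.
A general hyperplane in P^11 pulls back to a degree-11 form on P^1, which has 11 zeros,
so the curve meets a general hyperplane in 11 points. Degree = 11.

11


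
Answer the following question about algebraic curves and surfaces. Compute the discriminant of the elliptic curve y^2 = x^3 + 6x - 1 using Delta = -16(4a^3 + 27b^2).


Compute each component:
4a^3 = 4*6^3 = 4*216 = 864
27b^2 = 27*(-1)^2 = 27*1 = 27
4a^3 + 27b^2 = 864 + 27 = 891
Delta = -16*891 = -14256

-14256


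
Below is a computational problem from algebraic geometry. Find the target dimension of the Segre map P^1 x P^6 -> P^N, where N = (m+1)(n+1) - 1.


The Segre embedding maps P^m x P^n into P^N via
all products of coordinates from each factor.
N = (m+1)(n+1) - 1
N = (1+1)(6+1) - 1
N = 2*7 - 1
N = 14 - 1 = 13

13


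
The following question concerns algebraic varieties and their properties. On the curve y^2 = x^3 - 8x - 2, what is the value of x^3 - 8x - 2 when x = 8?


Compute x^3 - 8x - 2 at x = 8:
x^3 = 8^3 = 512
(-8)*x = (-8)*8 = -64
Sum: 512 - 64 - 2 = 446

446


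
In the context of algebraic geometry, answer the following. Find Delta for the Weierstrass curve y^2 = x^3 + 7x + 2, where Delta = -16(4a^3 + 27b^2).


Compute each component:
4a^3 = 4*7^3 = 4*343 = 1372
27b^2 = 27*2^2 = 27*4 = 108
4a^3 + 27b^2 = 1372 + 108 = 1480
Delta = -16*1480 = -23680

-23680


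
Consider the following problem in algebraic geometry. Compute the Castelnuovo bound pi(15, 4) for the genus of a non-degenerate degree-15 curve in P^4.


Castelnuovo's bound: write d - 1 = m(r-1) + epsilon with 0 <= epsilon < r-1.
d - 1 = 15 - 1 = 14
r - 1 = 4 - 1 = 3
14 = 4*3 + 2, so m = 4, epsilon = 2
pi(d, r) = m(m-1)(r-1)/2 + m*epsilon
= 4*3*3/2 + 4*2
= 36/2 + 8
= 18 + 8 = 26

26


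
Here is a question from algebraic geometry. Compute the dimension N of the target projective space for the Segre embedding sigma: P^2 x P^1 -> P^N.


The Segre embedding maps P^m x P^n into P^N via
all products of coordinates from each factor.
N = (m+1)(n+1) - 1
N = (2+1)(1+1) - 1
N = 3*2 - 1
N = 6 - 1 = 5

5


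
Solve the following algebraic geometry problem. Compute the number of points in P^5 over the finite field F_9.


P^5(F_9) has (q^(n+1) - 1)/(q - 1) points.
= 9^5 + 9^4 + 9^3 + 9^2 + 9^1 + 9^0
= 59049 + 6561 + 729 + 81 + 9 + 1
= 66430

66430


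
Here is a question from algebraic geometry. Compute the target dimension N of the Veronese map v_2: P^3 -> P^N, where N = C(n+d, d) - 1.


The Veronese embedding v_d: P^n -> P^N maps each point to all
degree-d monomials in n+1 homogeneous coordinates.
N = C(n+d, d) - 1
N = C(3+2, 2) - 1
N = C(5, 2) - 1
C(5, 2) = 10
N = 10 - 1 = 9

9


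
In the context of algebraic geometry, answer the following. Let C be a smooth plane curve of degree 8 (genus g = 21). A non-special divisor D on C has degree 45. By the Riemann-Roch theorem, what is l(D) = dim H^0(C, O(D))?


First, compute the genus of a smooth plane curve of degree 8:
g = (d-1)(d-2)/2 = (8-1)(8-2)/2 = 21
For a non-special divisor D (i.e., h^1(D) = 0), Riemann-Roch gives:
l(D) = deg(D) - g + 1
Since deg(D) = 45 >= 2g - 1 = 41, D is non-special.
l(D) = 45 - 21 + 1 = 25

25


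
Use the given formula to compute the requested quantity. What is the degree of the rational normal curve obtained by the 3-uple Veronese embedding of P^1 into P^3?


The rational normal curve in P^3 is the image of P^1 under the 3-uple Veronese.
A general hyperplane in P^3 pulls back to a degree-3 form on P^1, which has 3 zeros,
so the curve meets a general hyperplane in 3 points. Degree = 3.

3


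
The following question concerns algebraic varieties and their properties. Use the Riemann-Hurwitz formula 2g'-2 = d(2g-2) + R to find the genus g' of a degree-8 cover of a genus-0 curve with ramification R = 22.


Riemann-Hurwitz formula: 2g' - 2 = d(2g - 2) + R
Given: d = 8, g = 0, R = 22
2g' - 2 = 8*(2*0 - 2) + 22
2g' - 2 = 8*(-2) + 22
2g' - 2 = -16 + 22 = 6
2g' = 8
g' = 4

4


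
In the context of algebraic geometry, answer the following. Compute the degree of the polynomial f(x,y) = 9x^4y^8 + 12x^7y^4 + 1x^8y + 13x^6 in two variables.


Examine each term for its total degree (sum of exponents).
  Term '9x^4y^8' has total degree 4+8 = 12.
  Term '12x^7y^4' has total degree 7+4 = 11.
  Term '1x^8y' has total degree 8+1 = 9.
  Term '13x^6' has total degree 6+0 = 6.
The maximum total degree among all terms is 12.

12


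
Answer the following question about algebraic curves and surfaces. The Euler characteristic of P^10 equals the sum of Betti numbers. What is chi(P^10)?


The complex projective space P^10 has one cell in each even real dimension 0, 2, ..., 20.
The cohomology groups are H^{2k}(P^10) = Z for k = 0,...,10, and 0 otherwise.
Euler characteristic = sum of Betti numbers = 1 per even-dimensional cohomology group.
chi(P^10) = 10 + 1 = 11

11


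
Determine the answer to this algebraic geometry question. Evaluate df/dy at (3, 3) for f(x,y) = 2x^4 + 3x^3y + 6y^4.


df/dy = 3*x^3 + 4*6*y^3
At (3,3): 3*3^3 + 4*6*3^3
= 81 + 648
= 729

729


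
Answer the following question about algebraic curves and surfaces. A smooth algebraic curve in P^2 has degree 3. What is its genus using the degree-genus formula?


Using the genus formula for smooth plane curves:
g = (d-1)(d-2)/2
g = (3-1)(3-2)/2
g = 2*1/2
g = 2/2 = 1

1


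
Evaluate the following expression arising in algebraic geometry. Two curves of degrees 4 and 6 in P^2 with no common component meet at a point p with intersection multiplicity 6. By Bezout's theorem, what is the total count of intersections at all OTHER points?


By Bezout's theorem, the total intersection number is d1 * d2.
Total = 4 * 6 = 24
Intersection multiplicity at p = 6
Remaining intersections = 24 - 6 = 18

18


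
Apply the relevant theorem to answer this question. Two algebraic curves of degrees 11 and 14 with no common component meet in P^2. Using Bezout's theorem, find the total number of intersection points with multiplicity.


Bezout's theorem states the intersection count equals the product of degrees.
Intersection count = 11 * 14 = 154

154


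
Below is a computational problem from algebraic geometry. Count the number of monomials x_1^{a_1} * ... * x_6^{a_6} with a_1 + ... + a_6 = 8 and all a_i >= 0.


The number of degree-8 monomials in 6 variables is C(d+n-1, n-1).
= C(8+6-1, 6-1) = C(13, 5)
= 1287

1287


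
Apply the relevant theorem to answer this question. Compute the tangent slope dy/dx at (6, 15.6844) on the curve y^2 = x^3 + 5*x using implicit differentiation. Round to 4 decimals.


Using implicit differentiation of y^2 = x^3 + 5*x:
2y * dy/dx = 3x^2 + 5
dy/dx = (3x^2 + 5)/(2y)
Numerator: 3*6^2 + 5 = 113
Denominator: 2*15.6844 = 31.3688
dy/dx = 113/31.3688 = 3.6023

3.6023


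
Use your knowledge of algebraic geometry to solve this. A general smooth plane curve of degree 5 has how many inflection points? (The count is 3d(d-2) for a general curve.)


For a general smooth plane curve C of degree d, the inflection points are
the intersection of C with its Hessian curve, which has degree 3(d-2).
By Bezout, the total intersection number is d * 3(d-2) = 5 * 9 = 45.
For a general curve every flex is ordinary, so each contributes
multiplicity 1 to C·Hess(C), and the number of distinct inflection
points is 3d(d-2).
Inflection points = 3*5*(5-2) = 3*5*3 = 45

45


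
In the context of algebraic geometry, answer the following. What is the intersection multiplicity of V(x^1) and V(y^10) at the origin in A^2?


The intersection multiplicity of V(x^a) and V(y^b) at the origin is:
I(O; V(x^1), V(y^10)) = dim_k(k[x,y]/(x^1, y^10))
A basis for k[x,y]/(x^1, y^10) is the set of monomials x^i * y^j
where 0 <= i < 1 and 0 <= j < 10.
The number of such monomials is 1 * 10 = 10

10


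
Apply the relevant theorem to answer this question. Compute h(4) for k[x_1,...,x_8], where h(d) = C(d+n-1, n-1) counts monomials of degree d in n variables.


The Hilbert function for the polynomial ring in 8 variables is:
h(d) = C(d+n-1, n-1)
h(4) = C(4+8-1, 8-1) = C(11, 7)
= 11! / (7! * 4!)
= 330

330


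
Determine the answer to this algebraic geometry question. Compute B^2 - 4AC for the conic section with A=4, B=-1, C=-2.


The discriminant of a conic Ax^2 + Bxy + Cy^2 + ... = 0 is B^2 - 4AC.
B^2 = (-1)^2 = 1
4AC = 4*4*(-2) = -32
Discriminant = 1 + 32 = 33

33


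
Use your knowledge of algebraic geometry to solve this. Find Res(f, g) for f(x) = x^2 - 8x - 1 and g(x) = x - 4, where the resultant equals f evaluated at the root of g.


For Res(f, x - c), we evaluate f at x = c.
f(4) = 4^2 - 8*4 - 1
= 16 - 32 - 1
= -16 - 1 = -17
Res(f, g) = -17

-17


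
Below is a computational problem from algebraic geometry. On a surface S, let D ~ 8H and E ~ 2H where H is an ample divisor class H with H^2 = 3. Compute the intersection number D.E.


Using bilinearity of the intersection pairing on a surface S:
(aH).(bH) = ab * (H.H)
We have H^2 = 3.
D.E = (8H).(2H) = 8*2*3
= 16*3
= 48

48


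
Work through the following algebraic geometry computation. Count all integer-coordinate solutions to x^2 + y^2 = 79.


Systematically check integer values of x where x^2 <= 79.
For each valid x, check if 79 - x^2 is a perfect square.
Total integer solutions found: 0

0


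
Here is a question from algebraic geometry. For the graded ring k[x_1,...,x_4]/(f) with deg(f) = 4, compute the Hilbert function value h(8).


For R = k[x_1,...,x_n]/(f) with f homogeneous of degree e:
The Hilbert series is (1 - t^e)/(1 - t)^n.
So h(d) = C(d+n-1, n-1) - C(d-e+n-1, n-1) for d >= e.
With n=4, e=4, d=8:
C(8+4-1, 4-1) = C(11, 3) = 165
C(8-4+4-1, 4-1) = C(7, 3) = 35
h(8) = 165 - 35 = 130

130


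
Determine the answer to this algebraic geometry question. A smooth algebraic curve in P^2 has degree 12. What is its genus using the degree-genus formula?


Using the genus formula for smooth plane curves:
g = (d-1)(d-2)/2
g = (12-1)(12-2)/2
g = 11*10/2
g = 110/2 = 55

55


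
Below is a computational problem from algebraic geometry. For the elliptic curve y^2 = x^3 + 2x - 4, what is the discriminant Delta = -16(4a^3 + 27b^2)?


Compute each component:
4a^3 = 4*2^3 = 4*8 = 32
27b^2 = 27*(-4)^2 = 27*16 = 432
4a^3 + 27b^2 = 32 + 432 = 464
Delta = -16*464 = -7424

-7424


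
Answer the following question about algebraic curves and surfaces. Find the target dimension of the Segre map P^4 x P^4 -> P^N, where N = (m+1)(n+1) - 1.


The Segre embedding maps P^m x P^n into P^N via
all products of coordinates from each factor.
N = (m+1)(n+1) - 1
N = (4+1)(4+1) - 1
N = 5*5 - 1
N = 25 - 1 = 24

24


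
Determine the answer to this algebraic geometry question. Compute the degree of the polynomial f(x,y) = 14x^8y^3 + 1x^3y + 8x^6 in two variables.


Examine each term for its total degree (sum of exponents).
  Term '14x^8y^3' has total degree 8+3 = 11.
  Term '1x^3y' has total degree 3+1 = 4.
  Term '8x^6' has total degree 6+0 = 6.
The maximum total degree among all terms is 11.

11


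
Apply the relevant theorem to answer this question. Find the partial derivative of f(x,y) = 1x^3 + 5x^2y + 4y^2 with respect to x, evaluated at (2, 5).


df/dx = 3*1*x^2 + 2*5*x^1*y
At (2,5): 3*1*2^2 + 2*5*2^1*5
= 12 + 100
= 112

112


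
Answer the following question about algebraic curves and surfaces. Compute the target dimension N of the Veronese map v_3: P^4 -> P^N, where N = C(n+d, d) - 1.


The Veronese embedding v_d: P^n -> P^N maps each point to all
degree-d monomials in n+1 homogeneous coordinates.
N = C(n+d, d) - 1
N = C(4+3, 3) - 1
N = C(7, 3) - 1
C(7, 3) = 35
N = 35 - 1 = 34

34


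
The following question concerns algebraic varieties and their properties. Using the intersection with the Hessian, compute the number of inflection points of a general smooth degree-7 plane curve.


For a general smooth plane curve C of degree d, the inflection points are
the intersection of C with its Hessian curve, which has degree 3(d-2).
By Bezout, the total intersection number is d * 3(d-2) = 7 * 15 = 105.
For a general curve every flex is ordinary, so each contributes
multiplicity 1 to C·Hess(C), and the number of distinct inflection
points is 3d(d-2).
Inflection points = 3*7*(7-2) = 3*7*5 = 105

105


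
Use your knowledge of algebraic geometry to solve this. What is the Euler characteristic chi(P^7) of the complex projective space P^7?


The complex projective space P^7 has one cell in each even real dimension 0, 2, ..., 14.
The cohomology groups are H^{2k}(P^7) = Z for k = 0,...,7, and 0 otherwise.
Euler characteristic = sum of Betti numbers = 1 per even-dimensional cohomology group.
chi(P^7) = 7 + 1 = 8

8


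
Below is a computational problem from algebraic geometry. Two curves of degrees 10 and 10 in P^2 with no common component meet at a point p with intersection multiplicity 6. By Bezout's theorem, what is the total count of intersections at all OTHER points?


By Bezout's theorem, the total intersection number is d1 * d2.
Total = 10 * 10 = 100
Intersection multiplicity at p = 6
Remaining intersections = 100 - 6 = 94

94
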